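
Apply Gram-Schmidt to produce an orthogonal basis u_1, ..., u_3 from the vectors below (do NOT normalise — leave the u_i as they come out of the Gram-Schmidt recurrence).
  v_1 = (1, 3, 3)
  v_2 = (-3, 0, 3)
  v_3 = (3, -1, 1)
Orthogonal basis:
  u_1 = (1, 3, 3)
  u_2 = (-63/19, -18/19, 39/19)
  u_3 = (24/17, -32/17, 24/17)

Apply the Gram-Schmidt recurrence
  u_1 = v_1
  u_i = v_i − Σ_{j<i} ((v_i · u_j) / (u_j · u_j)) · u_j.

Step by step this gives:
  u_1 = (1, 3, 3)
  u_2 = (-63/19, -18/19, 39/19)
  u_3 = (24/17, -32/17, 24/17)

Orthogonality check:
  u_2 · u_1 = 0 (should be 0)
  u_3 · u_1 = 0 (should be 0)
  u_3 · u_2 = 0 (should be 0)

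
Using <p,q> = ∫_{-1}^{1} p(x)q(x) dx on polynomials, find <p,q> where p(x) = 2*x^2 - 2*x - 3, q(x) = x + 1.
<p,q> = -6

Expand the product: p(x)·q(x) = 2*x^3 - 5*x - 3.
∫_{-1}^{1} of each monomial x^k gives [2/(k+1) if k even, 0 if k odd]. Integrating term-by-term (or equivalently evaluating the antiderivative F(x) = x^4/2 - 5*x^2/2 - 3*x at the endpoints):
  F(1) − F(−1) = -5 − (1) = -6.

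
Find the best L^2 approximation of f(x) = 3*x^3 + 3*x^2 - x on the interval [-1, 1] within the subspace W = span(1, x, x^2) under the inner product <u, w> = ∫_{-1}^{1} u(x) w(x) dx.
g(x) = 3*x^2 + 4*x/5

The best approximation g ∈ W is the orthogonal projection of f onto W. Writing g = a_0 + a_1 x + a_2 x^2, the coefficients solve the normal equations G · a = b where
  G_{ij} = <φ_i, φ_j> and b_i = <f, φ_i>, with φ_0 = 1, φ_1 = x, φ_2 = x^2.
G =
  [2, 0, 2/3]
  [0, 2/3, 0]
  [2/3, 0, 2/5],
b = (2, 8/15, 6/5).
Solving gives a_0 = 0, a_1 = 4/5, a_2 = 3, so
  g(x) = 3*x^2 + 4*x/5.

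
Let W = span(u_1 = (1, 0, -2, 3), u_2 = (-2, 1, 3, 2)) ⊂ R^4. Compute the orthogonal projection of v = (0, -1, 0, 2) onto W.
proj_W(v) = (3/124, 27/124, -33/124, 225/124)

Set up U = [u_1 | ... | u_2] ∈ R^(4×2). The projector onto W = col(U) is P = U (U^T U)^(-1) U^T.
Compute U^T U =
  [14, -2]
  [-2, 18],
and U^T v = (6, 3).
Solve U^T U · c = U^T v for the coefficients: c = (57/124, 27/124). The projection is proj_W(v) = U c.
Check: (v - proj_W(v)) · u_1 = 0  (should be 0).
Check: (v - proj_W(v)) · u_2 = 0  (should be 0).
Result: proj_W(v) = (3/124, 27/124, -33/124, 225/124).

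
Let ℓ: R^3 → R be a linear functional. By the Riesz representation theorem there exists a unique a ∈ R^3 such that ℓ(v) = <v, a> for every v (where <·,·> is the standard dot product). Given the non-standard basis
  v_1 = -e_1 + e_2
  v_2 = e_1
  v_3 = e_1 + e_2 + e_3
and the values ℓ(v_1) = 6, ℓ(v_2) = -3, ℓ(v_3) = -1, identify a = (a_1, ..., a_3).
a = (-3, 3, -1)

Write a = (a_1, ..., a_3) in the standard basis. For each basis vector v_i, ℓ(v_i) = <v_i, a> is a linear equation in the a_j's. Collect the n equations into a matrix system V a = ℓ, where row i of V is v_i (expressed in the standard basis). Since V is invertible (lower-triangular with 1s on the diagonal, up to permutation), solve by back-substitution:
  V =
[[-1, 1, 0],
 [1, 0, 0],
 [1, 1, 1]]
  V a = (6, -3, -1)
Solving gives a = (-3, 3, -1).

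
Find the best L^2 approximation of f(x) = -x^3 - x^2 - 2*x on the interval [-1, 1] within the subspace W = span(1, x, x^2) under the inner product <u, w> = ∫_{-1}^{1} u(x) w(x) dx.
g(x) = -x^2 - 13*x/5

The best approximation g ∈ W is the orthogonal projection of f onto W. Writing g = a_0 + a_1 x + a_2 x^2, the coefficients solve the normal equations G · a = b where
  G_{ij} = <φ_i, φ_j> and b_i = <f, φ_i>, with φ_0 = 1, φ_1 = x, φ_2 = x^2.
G =
  [2, 0, 2/3]
  [0, 2/3, 0]
  [2/3, 0, 2/5],
b = (-2/3, -26/15, -2/5).
Solving gives a_0 = 0, a_1 = -13/5, a_2 = -1, so
  g(x) = -x^2 - 13*x/5.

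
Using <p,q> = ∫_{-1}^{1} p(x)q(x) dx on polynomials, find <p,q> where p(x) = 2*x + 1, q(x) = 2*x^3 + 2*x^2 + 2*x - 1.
<p,q> = 18/5

Expand the product: p(x)·q(x) = 4*x^4 + 6*x^3 + 6*x^2 - 1.
∫_{-1}^{1} of each monomial x^k gives [2/(k+1) if k even, 0 if k odd]. Integrating term-by-term (or equivalently evaluating the antiderivative F(x) = 4*x^5/5 + 3*x^4/2 + 2*x^3 - x at the endpoints):
  F(1) − F(−1) = 33/10 − (-3/10) = 18/5.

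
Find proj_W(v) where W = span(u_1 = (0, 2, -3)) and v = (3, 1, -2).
proj_W(v) = (0, 16/13, -24/13)

Set up U = [u_1 | ... | u_1] ∈ R^(3×1). The projector onto W = col(U) is P = U (U^T U)^(-1) U^T.
Compute U^T U =
  [13],
and U^T v = (8).
Solve U^T U · c = U^T v for the coefficients: c = (8/13). The projection is proj_W(v) = U c.
Check: (v - proj_W(v)) · u_1 = 0  (should be 0).
Result: proj_W(v) = (0, 16/13, -24/13).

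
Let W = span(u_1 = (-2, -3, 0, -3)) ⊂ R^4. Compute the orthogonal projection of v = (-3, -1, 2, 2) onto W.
proj_W(v) = (-3/11, -9/22, 0, -9/22)

Set up U = [u_1 | ... | u_1] ∈ R^(4×1). The projector onto W = col(U) is P = U (U^T U)^(-1) U^T.
Compute U^T U =
  [22],
and U^T v = (3).
Solve U^T U · c = U^T v for the coefficients: c = (3/22). The projection is proj_W(v) = U c.
Check: (v - proj_W(v)) · u_1 = 0  (should be 0).
Result: proj_W(v) = (-3/11, -9/22, 0, -9/22).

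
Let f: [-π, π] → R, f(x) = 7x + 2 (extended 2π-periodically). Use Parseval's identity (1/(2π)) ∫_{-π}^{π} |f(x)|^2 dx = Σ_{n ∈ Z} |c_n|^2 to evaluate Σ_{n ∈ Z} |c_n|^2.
Σ |c_n|^2 = 49π^2/3 + 4

Expand and integrate term by term over [-π, π]:
  ∫ (7x)^2 dx = 49·(2π^3/3); ∫ 2·7·(2)·x dx = 0 (odd integrand); ∫ 2^2 dx = 4·2π.
So (1/(2π)) ∫_{-π}^{π} (7x + 2)^2 dx = 49π^2/3 + 4 = 49π^2/3 + 4.
Parseval ⇒ Σ |c_n|^2 = 49π^2/3 + 4.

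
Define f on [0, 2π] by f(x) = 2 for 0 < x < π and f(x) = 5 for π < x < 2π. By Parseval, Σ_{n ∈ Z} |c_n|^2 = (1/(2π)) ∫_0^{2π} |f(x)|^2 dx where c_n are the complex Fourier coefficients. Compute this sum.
Σ |c_n|^2 = 29/2

Parseval equates the L^2 energy of f (normalised by 1/(2π)) with the ℓ^2 sum of its Fourier coefficients: (1/(2π)) ∫_0^{2π} |f|^2 = Σ |c_n|^2.
Compute the left side: (1/(2π)) [∫_0^π 2^2 dx + ∫_π^{2π} 5^2 dx] = (1/(2π)) · (4π + 25π) = (4 + 25)/2 = 29/2.
So Σ_{n ∈ Z} |c_n|^2 = 29/2.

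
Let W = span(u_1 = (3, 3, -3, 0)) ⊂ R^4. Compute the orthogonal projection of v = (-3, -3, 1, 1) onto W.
proj_W(v) = (-7/3, -7/3, 7/3, 0)

Set up U = [u_1 | ... | u_1] ∈ R^(4×1). The projector onto W = col(U) is P = U (U^T U)^(-1) U^T.
Compute U^T U =
  [27],
and U^T v = (-21).
Solve U^T U · c = U^T v for the coefficients: c = (-7/9). The projection is proj_W(v) = U c.
Check: (v - proj_W(v)) · u_1 = 0  (should be 0).
Result: proj_W(v) = (-7/3, -7/3, 7/3, 0).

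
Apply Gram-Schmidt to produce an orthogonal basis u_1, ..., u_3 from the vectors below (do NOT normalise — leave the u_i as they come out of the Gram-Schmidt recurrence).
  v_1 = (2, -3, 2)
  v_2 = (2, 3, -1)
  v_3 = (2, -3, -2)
Orthogonal basis:
  u_1 = (2, -3, 2)
  u_2 = (48/17, 30/17, -3/17)
  u_3 = (16/21, -32/21, -64/21)

Apply the Gram-Schmidt recurrence
  u_1 = v_1
  u_i = v_i − Σ_{j<i} ((v_i · u_j) / (u_j · u_j)) · u_j.

Step by step this gives:
  u_1 = (2, -3, 2)
  u_2 = (48/17, 30/17, -3/17)
  u_3 = (16/21, -32/21, -64/21)

Orthogonality check:
  u_2 · u_1 = 0 (should be 0)
  u_3 · u_1 = 0 (should be 0)
  u_3 · u_2 = 0 (should be 0)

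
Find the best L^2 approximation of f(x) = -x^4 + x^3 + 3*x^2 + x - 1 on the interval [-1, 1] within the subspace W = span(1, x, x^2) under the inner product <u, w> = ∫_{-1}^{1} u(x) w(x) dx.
g(x) = 15*x^2/7 + 8*x/5 - 32/35

The best approximation g ∈ W is the orthogonal projection of f onto W. Writing g = a_0 + a_1 x + a_2 x^2, the coefficients solve the normal equations G · a = b where
  G_{ij} = <φ_i, φ_j> and b_i = <f, φ_i>, with φ_0 = 1, φ_1 = x, φ_2 = x^2.
G =
  [2, 0, 2/3]
  [0, 2/3, 0]
  [2/3, 0, 2/5],
b = (-2/5, 16/15, 26/105).
Solving gives a_0 = -32/35, a_1 = 8/5, a_2 = 15/7, so
  g(x) = 15*x^2/7 + 8*x/5 - 32/35.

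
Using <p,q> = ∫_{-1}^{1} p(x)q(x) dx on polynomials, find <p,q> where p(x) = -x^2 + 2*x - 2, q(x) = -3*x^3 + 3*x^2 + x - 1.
<p,q> = -8/5

Expand the product: p(x)·q(x) = 3*x^5 - 9*x^4 + 11*x^3 - 3*x^2 - 4*x + 2.
∫_{-1}^{1} of each monomial x^k gives [2/(k+1) if k even, 0 if k odd]. Integrating term-by-term (or equivalently evaluating the antiderivative F(x) = x^6/2 - 9*x^5/5 + 11*x^4/4 - x^3 - 2*x^2 + 2*x at the endpoints):
  F(1) − F(−1) = 9/20 − (41/20) = -8/5.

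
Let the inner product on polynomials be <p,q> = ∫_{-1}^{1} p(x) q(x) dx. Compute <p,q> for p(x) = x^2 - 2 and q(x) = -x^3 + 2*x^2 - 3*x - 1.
<p,q> = 22/15

Expand the product: p(x)·q(x) = -x^5 + 2*x^4 - x^3 - 5*x^2 + 6*x + 2.
∫_{-1}^{1} of each monomial x^k gives [2/(k+1) if k even, 0 if k odd]. Integrating term-by-term (or equivalently evaluating the antiderivative F(x) = -x^6/6 + 2*x^5/5 - x^4/4 - 5*x^3/3 + 3*x^2 + 2*x at the endpoints):
  F(1) − F(−1) = 199/60 − (37/20) = 22/15.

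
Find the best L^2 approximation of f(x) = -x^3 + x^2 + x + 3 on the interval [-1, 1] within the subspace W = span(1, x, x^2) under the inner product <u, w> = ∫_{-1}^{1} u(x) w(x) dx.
g(x) = x^2 + 2*x/5 + 3

The best approximation g ∈ W is the orthogonal projection of f onto W. Writing g = a_0 + a_1 x + a_2 x^2, the coefficients solve the normal equations G · a = b where
  G_{ij} = <φ_i, φ_j> and b_i = <f, φ_i>, with φ_0 = 1, φ_1 = x, φ_2 = x^2.
G =
  [2, 0, 2/3]
  [0, 2/3, 0]
  [2/3, 0, 2/5],
b = (20/3, 4/15, 12/5).
Solving gives a_0 = 3, a_1 = 2/5, a_2 = 1, so
  g(x) = x^2 + 2*x/5 + 3.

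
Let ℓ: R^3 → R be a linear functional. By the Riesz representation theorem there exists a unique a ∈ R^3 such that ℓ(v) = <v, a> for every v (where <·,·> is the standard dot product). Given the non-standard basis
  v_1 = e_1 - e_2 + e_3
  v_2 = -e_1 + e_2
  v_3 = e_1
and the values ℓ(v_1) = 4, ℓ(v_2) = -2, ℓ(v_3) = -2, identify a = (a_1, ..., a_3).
a = (-2, -4, 2)

Write a = (a_1, ..., a_3) in the standard basis. For each basis vector v_i, ℓ(v_i) = <v_i, a> is a linear equation in the a_j's. Collect the n equations into a matrix system V a = ℓ, where row i of V is v_i (expressed in the standard basis). Since V is invertible (lower-triangular with 1s on the diagonal, up to permutation), solve by back-substitution:
  V =
[[1, -1, 1],
 [-1, 1, 0],
 [1, 0, 0]]
  V a = (4, -2, -2)
Solving gives a = (-2, -4, 2).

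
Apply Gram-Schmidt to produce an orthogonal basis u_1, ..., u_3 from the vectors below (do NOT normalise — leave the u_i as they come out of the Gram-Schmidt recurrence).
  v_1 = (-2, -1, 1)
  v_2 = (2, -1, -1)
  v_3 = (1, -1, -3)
Orthogonal basis:
  u_1 = (-2, -1, 1)
  u_2 = (2/3, -5/3, -1/3)
  u_3 = (-1, 0, -2)

Apply the Gram-Schmidt recurrence
  u_1 = v_1
  u_i = v_i − Σ_{j<i} ((v_i · u_j) / (u_j · u_j)) · u_j.

Step by step this gives:
  u_1 = (-2, -1, 1)
  u_2 = (2/3, -5/3, -1/3)
  u_3 = (-1, 0, -2)

Orthogonality check:
  u_2 · u_1 = 0 (should be 0)
  u_3 · u_1 = 0 (should be 0)
  u_3 · u_2 = 0 (should be 0)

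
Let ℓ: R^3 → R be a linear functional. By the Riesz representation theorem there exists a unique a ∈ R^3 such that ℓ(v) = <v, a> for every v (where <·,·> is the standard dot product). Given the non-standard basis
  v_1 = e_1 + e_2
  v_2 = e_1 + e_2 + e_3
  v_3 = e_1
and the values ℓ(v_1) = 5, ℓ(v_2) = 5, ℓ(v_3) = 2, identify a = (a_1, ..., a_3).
a = (2, 3, 0)

Write a = (a_1, ..., a_3) in the standard basis. For each basis vector v_i, ℓ(v_i) = <v_i, a> is a linear equation in the a_j's. Collect the n equations into a matrix system V a = ℓ, where row i of V is v_i (expressed in the standard basis). Since V is invertible (lower-triangular with 1s on the diagonal, up to permutation), solve by back-substitution:
  V =
[[1, 1, 0],
 [1, 1, 1],
 [1, 0, 0]]
  V a = (5, 5, 2)
Solving gives a = (2, 3, 0).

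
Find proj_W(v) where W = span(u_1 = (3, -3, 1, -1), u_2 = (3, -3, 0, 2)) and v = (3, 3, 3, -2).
proj_W(v) = (21/92, -21/92, 87/92, -247/92)

Set up U = [u_1 | ... | u_2] ∈ R^(4×2). The projector onto W = col(U) is P = U (U^T U)^(-1) U^T.
Compute U^T U =
  [20, 16]
  [16, 22],
and U^T v = (5, -4).
Solve U^T U · c = U^T v for the coefficients: c = (87/92, -20/23). The projection is proj_W(v) = U c.
Check: (v - proj_W(v)) · u_1 = 0  (should be 0).
Check: (v - proj_W(v)) · u_2 = 0  (should be 0).
Result: proj_W(v) = (21/92, -21/92, 87/92, -247/92).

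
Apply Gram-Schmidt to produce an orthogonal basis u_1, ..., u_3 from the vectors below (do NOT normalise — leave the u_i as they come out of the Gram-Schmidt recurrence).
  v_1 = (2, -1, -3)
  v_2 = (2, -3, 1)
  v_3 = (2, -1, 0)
Orthogonal basis:
  u_1 = (2, -1, -3)
  u_2 = (10/7, -19/7, 13/7)
  u_3 = (2/3, 8/15, 4/15)

Apply the Gram-Schmidt recurrence
  u_1 = v_1
  u_i = v_i − Σ_{j<i} ((v_i · u_j) / (u_j · u_j)) · u_j.

Step by step this gives:
  u_1 = (2, -1, -3)
  u_2 = (10/7, -19/7, 13/7)
  u_3 = (2/3, 8/15, 4/15)

Orthogonality check:
  u_2 · u_1 = 0 (should be 0)
  u_3 · u_1 = 0 (should be 0)
  u_3 · u_2 = 0 (should be 0)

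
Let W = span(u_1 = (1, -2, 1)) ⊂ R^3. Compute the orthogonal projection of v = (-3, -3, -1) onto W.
proj_W(v) = (1/3, -2/3, 1/3)

Set up U = [u_1 | ... | u_1] ∈ R^(3×1). The projector onto W = col(U) is P = U (U^T U)^(-1) U^T.
Compute U^T U =
  [6],
and U^T v = (2).
Solve U^T U · c = U^T v for the coefficients: c = (1/3). The projection is proj_W(v) = U c.
Check: (v - proj_W(v)) · u_1 = 0  (should be 0).
Result: proj_W(v) = (1/3, -2/3, 1/3).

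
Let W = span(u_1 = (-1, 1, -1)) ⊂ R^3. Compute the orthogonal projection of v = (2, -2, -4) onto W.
proj_W(v) = (0, 0, 0)

Set up U = [u_1 | ... | u_1] ∈ R^(3×1). The projector onto W = col(U) is P = U (U^T U)^(-1) U^T.
Compute U^T U =
  [3],
and U^T v = (0).
Solve U^T U · c = U^T v for the coefficients: c = (0). The projection is proj_W(v) = U c.
Check: (v - proj_W(v)) · u_1 = 0  (should be 0).
Result: proj_W(v) = (0, 0, 0).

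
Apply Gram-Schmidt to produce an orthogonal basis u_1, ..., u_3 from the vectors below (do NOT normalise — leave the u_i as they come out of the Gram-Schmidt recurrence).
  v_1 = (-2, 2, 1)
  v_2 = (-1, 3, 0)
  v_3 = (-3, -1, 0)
Orthogonal basis:
  u_1 = (-2, 2, 1)
  u_2 = (7/9, 11/9, -8/9)
  u_3 = (-15/13, -5/13, -20/13)

Apply the Gram-Schmidt recurrence
  u_1 = v_1
  u_i = v_i − Σ_{j<i} ((v_i · u_j) / (u_j · u_j)) · u_j.

Step by step this gives:
  u_1 = (-2, 2, 1)
  u_2 = (7/9, 11/9, -8/9)
  u_3 = (-15/13, -5/13, -20/13)

Orthogonality check:
  u_2 · u_1 = 0 (should be 0)
  u_3 · u_1 = 0 (should be 0)
  u_3 · u_2 = 0 (should be 0)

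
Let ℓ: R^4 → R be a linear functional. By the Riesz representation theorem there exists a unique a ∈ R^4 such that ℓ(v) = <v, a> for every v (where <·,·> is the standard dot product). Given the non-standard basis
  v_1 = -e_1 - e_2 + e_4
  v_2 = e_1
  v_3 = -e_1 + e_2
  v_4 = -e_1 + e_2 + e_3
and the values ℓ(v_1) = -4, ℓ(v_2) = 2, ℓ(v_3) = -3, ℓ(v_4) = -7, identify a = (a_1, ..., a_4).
a = (2, -1, -4, -3)

Write a = (a_1, ..., a_4) in the standard basis. For each basis vector v_i, ℓ(v_i) = <v_i, a> is a linear equation in the a_j's. Collect the n equations into a matrix system V a = ℓ, where row i of V is v_i (expressed in the standard basis). Since V is invertible (lower-triangular with 1s on the diagonal, up to permutation), solve by back-substitution:
  V =
[[-1, -1, 0, 1],
 [1, 0, 0, 0],
 [-1, 1, 0, 0],
 [-1, 1, 1, 0]]
  V a = (-4, 2, -3, -7)
Solving gives a = (2, -1, -4, -3).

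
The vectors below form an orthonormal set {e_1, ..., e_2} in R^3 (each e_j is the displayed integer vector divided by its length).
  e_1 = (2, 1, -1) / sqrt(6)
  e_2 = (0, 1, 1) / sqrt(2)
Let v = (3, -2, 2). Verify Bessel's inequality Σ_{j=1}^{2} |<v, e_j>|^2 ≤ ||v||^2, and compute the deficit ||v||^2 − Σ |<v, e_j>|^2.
Σ |<v, e_j>|^2 = 2/3; ||v||^2 = 17; deficit = 49/3

Write each e_j = u_j / sqrt(<u_j, u_j>) where u_j is the displayed integer vector. Then <v, e_j> = <v, u_j> / sqrt(<u_j, u_j>), so |<v, e_j>|^2 = <v, u_j>^2 / <u_j, u_j>.
Coefficients: <v, e_1> = 2/sqrt(6), <v, e_2> = 0/sqrt(2).
Square and sum: Σ |<v, e_j>|^2 = 2/3.
Compute ||v||^2 = v·v = 17.
Deficit = 17 − 2/3 = 49/3 ≥ 0, confirming Bessel's inequality. (The deficit equals ||v − Σ <v,e_j> e_j||^2, the squared distance from v to span{e_j}.)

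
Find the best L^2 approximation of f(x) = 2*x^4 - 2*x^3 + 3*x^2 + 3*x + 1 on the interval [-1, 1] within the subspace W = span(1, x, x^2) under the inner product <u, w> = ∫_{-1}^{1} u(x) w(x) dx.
g(x) = 33*x^2/7 + 9*x/5 + 29/35

The best approximation g ∈ W is the orthogonal projection of f onto W. Writing g = a_0 + a_1 x + a_2 x^2, the coefficients solve the normal equations G · a = b where
  G_{ij} = <φ_i, φ_j> and b_i = <f, φ_i>, with φ_0 = 1, φ_1 = x, φ_2 = x^2.
G =
  [2, 0, 2/3]
  [0, 2/3, 0]
  [2/3, 0, 2/5],
b = (24/5, 6/5, 256/105).
Solving gives a_0 = 29/35, a_1 = 9/5, a_2 = 33/7, so
  g(x) = 33*x^2/7 + 9*x/5 + 29/35.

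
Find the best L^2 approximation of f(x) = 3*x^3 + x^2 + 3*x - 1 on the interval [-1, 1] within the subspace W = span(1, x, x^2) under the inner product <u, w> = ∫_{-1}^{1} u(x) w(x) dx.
g(x) = x^2 + 24*x/5 - 1

The best approximation g ∈ W is the orthogonal projection of f onto W. Writing g = a_0 + a_1 x + a_2 x^2, the coefficients solve the normal equations G · a = b where
  G_{ij} = <φ_i, φ_j> and b_i = <f, φ_i>, with φ_0 = 1, φ_1 = x, φ_2 = x^2.
G =
  [2, 0, 2/3]
  [0, 2/3, 0]
  [2/3, 0, 2/5],
b = (-4/3, 16/5, -4/15).
Solving gives a_0 = -1, a_1 = 24/5, a_2 = 1, so
  g(x) = x^2 + 24*x/5 - 1.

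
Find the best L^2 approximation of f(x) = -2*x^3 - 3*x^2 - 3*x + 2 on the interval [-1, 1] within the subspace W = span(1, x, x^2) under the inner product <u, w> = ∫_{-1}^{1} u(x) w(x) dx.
g(x) = -3*x^2 - 21*x/5 + 2

The best approximation g ∈ W is the orthogonal projection of f onto W. Writing g = a_0 + a_1 x + a_2 x^2, the coefficients solve the normal equations G · a = b where
  G_{ij} = <φ_i, φ_j> and b_i = <f, φ_i>, with φ_0 = 1, φ_1 = x, φ_2 = x^2.
G =
  [2, 0, 2/3]
  [0, 2/3, 0]
  [2/3, 0, 2/5],
b = (2, -14/5, 2/15).
Solving gives a_0 = 2, a_1 = -21/5, a_2 = -3, so
  g(x) = -3*x^2 - 21*x/5 + 2.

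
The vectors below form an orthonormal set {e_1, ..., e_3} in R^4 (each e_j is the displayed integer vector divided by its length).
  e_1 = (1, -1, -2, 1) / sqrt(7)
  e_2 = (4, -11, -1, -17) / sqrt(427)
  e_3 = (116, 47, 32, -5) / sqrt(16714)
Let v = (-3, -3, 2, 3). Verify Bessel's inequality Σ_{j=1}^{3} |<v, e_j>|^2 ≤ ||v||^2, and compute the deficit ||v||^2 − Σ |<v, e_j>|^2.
Σ |<v, e_j>|^2 = 1935/137; ||v||^2 = 31; deficit = 2312/137

Write each e_j = u_j / sqrt(<u_j, u_j>) where u_j is the displayed integer vector. Then <v, e_j> = <v, u_j> / sqrt(<u_j, u_j>), so |<v, e_j>|^2 = <v, u_j>^2 / <u_j, u_j>.
Coefficients: <v, e_1> = -1/sqrt(7), <v, e_2> = -32/sqrt(427), <v, e_3> = -440/sqrt(16714).
Square and sum: Σ |<v, e_j>|^2 = 1935/137.
Compute ||v||^2 = v·v = 31.
Deficit = 31 − 1935/137 = 2312/137 ≥ 0, confirming Bessel's inequality. (The deficit equals ||v − Σ <v,e_j> e_j||^2, the squared distance from v to span{e_j}.)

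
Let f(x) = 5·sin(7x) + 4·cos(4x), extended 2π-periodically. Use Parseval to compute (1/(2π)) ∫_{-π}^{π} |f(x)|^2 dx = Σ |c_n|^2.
Σ |c_n|^2 = 41/2

Expand |f|^2 and use orthogonality of {sin(nx), cos(mx)} on [-π, π]:
  ∫_{-π}^{π} sin(nx)^2 dx = π, ∫ cos(mx)^2 dx = π, and cross terms integrate to 0.
So ∫_{-π}^{π} f(x)^2 dx = 5^2 · π + 4^2 · π = (25 + 16)π.
Divide by 2π: (25 + 16)/2 = 41/2.
By Parseval, this equals Σ |c_n|^2.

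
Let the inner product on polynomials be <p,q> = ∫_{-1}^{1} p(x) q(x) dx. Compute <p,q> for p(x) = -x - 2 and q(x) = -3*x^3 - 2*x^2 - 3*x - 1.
<p,q> = 148/15

Expand the product: p(x)·q(x) = 3*x^4 + 8*x^3 + 7*x^2 + 7*x + 2.
∫_{-1}^{1} of each monomial x^k gives [2/(k+1) if k even, 0 if k odd]. Integrating term-by-term (or equivalently evaluating the antiderivative F(x) = 3*x^5/5 + 2*x^4 + 7*x^3/3 + 7*x^2/2 + 2*x at the endpoints):
  F(1) − F(−1) = 313/30 − (17/30) = 148/15.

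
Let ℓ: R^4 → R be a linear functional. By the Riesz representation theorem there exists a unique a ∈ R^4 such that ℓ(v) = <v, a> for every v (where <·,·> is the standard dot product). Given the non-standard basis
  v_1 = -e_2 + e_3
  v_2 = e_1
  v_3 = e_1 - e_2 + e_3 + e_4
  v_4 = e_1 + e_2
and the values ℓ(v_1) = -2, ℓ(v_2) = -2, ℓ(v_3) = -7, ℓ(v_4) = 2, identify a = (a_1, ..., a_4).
a = (-2, 4, 2, -3)

Write a = (a_1, ..., a_4) in the standard basis. For each basis vector v_i, ℓ(v_i) = <v_i, a> is a linear equation in the a_j's. Collect the n equations into a matrix system V a = ℓ, where row i of V is v_i (expressed in the standard basis). Since V is invertible (lower-triangular with 1s on the diagonal, up to permutation), solve by back-substitution:
  V =
[[0, -1, 1, 0],
 [1, 0, 0, 0],
 [1, -1, 1, 1],
 [1, 1, 0, 0]]
  V a = (-2, -2, -7, 2)
Solving gives a = (-2, 4, 2, -3).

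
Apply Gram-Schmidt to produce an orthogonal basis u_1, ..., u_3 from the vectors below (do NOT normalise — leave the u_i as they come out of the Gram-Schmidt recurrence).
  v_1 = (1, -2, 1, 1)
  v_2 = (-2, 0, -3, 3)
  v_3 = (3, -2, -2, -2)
Orthogonal basis:
  u_1 = (1, -2, 1, 1)
  u_2 = (-12/7, -4/7, -19/7, 23/7)
  u_3 = (54/25, -32/25, -77/25, -41/25)

Apply the Gram-Schmidt recurrence
  u_1 = v_1
  u_i = v_i − Σ_{j<i} ((v_i · u_j) / (u_j · u_j)) · u_j.

Step by step this gives:
  u_1 = (1, -2, 1, 1)
  u_2 = (-12/7, -4/7, -19/7, 23/7)
  u_3 = (54/25, -32/25, -77/25, -41/25)

Orthogonality check:
  u_2 · u_1 = 0 (should be 0)
  u_3 · u_1 = 0 (should be 0)
  u_3 · u_2 = 0 (should be 0)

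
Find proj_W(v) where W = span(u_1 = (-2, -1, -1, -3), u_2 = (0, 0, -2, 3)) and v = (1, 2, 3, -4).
proj_W(v) = (61/73, 61/146, 531/146, -261/73)

Set up U = [u_1 | ... | u_2] ∈ R^(4×2). The projector onto W = col(U) is P = U (U^T U)^(-1) U^T.
Compute U^T U =
  [15, -7]
  [-7, 13],
and U^T v = (5, -18).
Solve U^T U · c = U^T v for the coefficients: c = (-61/146, -235/146). The projection is proj_W(v) = U c.
Check: (v - proj_W(v)) · u_1 = 0  (should be 0).
Check: (v - proj_W(v)) · u_2 = 0  (should be 0).
Result: proj_W(v) = (61/73, 61/146, 531/146, -261/73).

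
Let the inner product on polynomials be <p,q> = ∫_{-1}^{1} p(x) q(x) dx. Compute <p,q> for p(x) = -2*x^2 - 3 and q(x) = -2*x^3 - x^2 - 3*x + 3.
<p,q> = -96/5

Expand the product: p(x)·q(x) = 4*x^5 + 2*x^4 + 12*x^3 - 3*x^2 + 9*x - 9.
∫_{-1}^{1} of each monomial x^k gives [2/(k+1) if k even, 0 if k odd]. Integrating term-by-term (or equivalently evaluating the antiderivative F(x) = 2*x^6/3 + 2*x^5/5 + 3*x^4 - x^3 + 9*x^2/2 - 9*x at the endpoints):
  F(1) − F(−1) = -43/30 − (533/30) = -96/5.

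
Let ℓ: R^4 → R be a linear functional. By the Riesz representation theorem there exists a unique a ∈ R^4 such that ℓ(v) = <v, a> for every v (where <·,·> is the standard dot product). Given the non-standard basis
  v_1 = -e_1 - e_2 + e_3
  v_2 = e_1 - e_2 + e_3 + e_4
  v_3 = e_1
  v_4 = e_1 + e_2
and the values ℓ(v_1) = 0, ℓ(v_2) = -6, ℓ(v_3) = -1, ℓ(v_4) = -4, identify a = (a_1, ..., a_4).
a = (-1, -3, -4, -4)

Write a = (a_1, ..., a_4) in the standard basis. For each basis vector v_i, ℓ(v_i) = <v_i, a> is a linear equation in the a_j's. Collect the n equations into a matrix system V a = ℓ, where row i of V is v_i (expressed in the standard basis). Since V is invertible (lower-triangular with 1s on the diagonal, up to permutation), solve by back-substitution:
  V =
[[-1, -1, 1, 0],
 [1, -1, 1, 1],
 [1, 0, 0, 0],
 [1, 1, 0, 0]]
  V a = (0, -6, -1, -4)
Solving gives a = (-1, -3, -4, -4).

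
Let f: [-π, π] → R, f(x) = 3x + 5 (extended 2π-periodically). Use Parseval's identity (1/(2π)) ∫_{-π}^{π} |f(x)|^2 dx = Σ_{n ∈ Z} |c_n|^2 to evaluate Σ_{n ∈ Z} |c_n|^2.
Σ |c_n|^2 = 3π^2 + 25

Expand and integrate term by term over [-π, π]:
  ∫ (3x)^2 dx = 9·(2π^3/3); ∫ 2·3·(5)·x dx = 0 (odd integrand); ∫ 5^2 dx = 25·2π.
So (1/(2π)) ∫_{-π}^{π} (3x + 5)^2 dx = 9π^2/3 + 25 = 3π^2 + 25.
Parseval ⇒ Σ |c_n|^2 = 3π^2 + 25.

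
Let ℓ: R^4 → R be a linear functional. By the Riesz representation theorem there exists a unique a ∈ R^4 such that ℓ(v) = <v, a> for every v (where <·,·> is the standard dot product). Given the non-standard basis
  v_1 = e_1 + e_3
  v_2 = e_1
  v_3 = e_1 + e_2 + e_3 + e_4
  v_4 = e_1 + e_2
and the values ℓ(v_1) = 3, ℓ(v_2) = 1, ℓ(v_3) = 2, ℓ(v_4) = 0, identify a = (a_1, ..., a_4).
a = (1, -1, 2, 0)

Write a = (a_1, ..., a_4) in the standard basis. For each basis vector v_i, ℓ(v_i) = <v_i, a> is a linear equation in the a_j's. Collect the n equations into a matrix system V a = ℓ, where row i of V is v_i (expressed in the standard basis). Since V is invertible (lower-triangular with 1s on the diagonal, up to permutation), solve by back-substitution:
  V =
[[1, 0, 1, 0],
 [1, 0, 0, 0],
 [1, 1, 1, 1],
 [1, 1, 0, 0]]
  V a = (3, 1, 2, 0)
Solving gives a = (1, -1, 2, 0).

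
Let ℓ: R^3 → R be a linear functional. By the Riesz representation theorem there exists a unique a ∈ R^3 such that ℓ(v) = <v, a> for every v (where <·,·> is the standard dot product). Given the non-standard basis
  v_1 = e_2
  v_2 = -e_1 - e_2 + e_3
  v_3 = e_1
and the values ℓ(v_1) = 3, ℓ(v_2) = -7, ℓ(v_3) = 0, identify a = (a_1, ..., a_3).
a = (0, 3, -4)

Write a = (a_1, ..., a_3) in the standard basis. For each basis vector v_i, ℓ(v_i) = <v_i, a> is a linear equation in the a_j's. Collect the n equations into a matrix system V a = ℓ, where row i of V is v_i (expressed in the standard basis). Since V is invertible (lower-triangular with 1s on the diagonal, up to permutation), solve by back-substitution:
  V =
[[0, 1, 0],
 [-1, -1, 1],
 [1, 0, 0]]
  V a = (3, -7, 0)
Solving gives a = (0, 3, -4).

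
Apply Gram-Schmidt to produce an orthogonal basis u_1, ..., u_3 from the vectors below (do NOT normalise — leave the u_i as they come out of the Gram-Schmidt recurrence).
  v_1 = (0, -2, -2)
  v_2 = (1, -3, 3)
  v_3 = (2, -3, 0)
Orthogonal basis:
  u_1 = (0, -2, -2)
  u_2 = (1, -3, 3)
  u_3 = (27/19, 9/38, -9/38)

Apply the Gram-Schmidt recurrence
  u_1 = v_1
  u_i = v_i − Σ_{j<i} ((v_i · u_j) / (u_j · u_j)) · u_j.

Step by step this gives:
  u_1 = (0, -2, -2)
  u_2 = (1, -3, 3)
  u_3 = (27/19, 9/38, -9/38)

Orthogonality check:
  u_2 · u_1 = 0 (should be 0)
  u_3 · u_1 = 0 (should be 0)
  u_3 · u_2 = 0 (should be 0)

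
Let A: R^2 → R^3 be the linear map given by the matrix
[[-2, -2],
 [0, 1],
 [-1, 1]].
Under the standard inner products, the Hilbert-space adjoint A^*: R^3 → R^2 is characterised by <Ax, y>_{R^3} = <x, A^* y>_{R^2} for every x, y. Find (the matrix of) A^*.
A^* = A^T =
[[-2, 0, -1],
 [-2, 1, 1]]

For real matrices with standard dot products, the defining identity <Ax, y> = <x, A^* y> gives (Ax)^T y = x^T (A^*) y, i.e. x^T A^T y = x^T (A^*) y. Since this holds for all x, y, we must have A^* = A^T. Therefore
A^* =
[[-2, 0, -1],
 [-2, 1, 1]].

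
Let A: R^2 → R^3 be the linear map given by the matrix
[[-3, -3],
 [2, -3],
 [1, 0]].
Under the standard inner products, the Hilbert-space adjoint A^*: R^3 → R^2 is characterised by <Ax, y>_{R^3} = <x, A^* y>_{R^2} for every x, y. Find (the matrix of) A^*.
A^* = A^T =
[[-3, 2, 1],
 [-3, -3, 0]]

For real matrices with standard dot products, the defining identity <Ax, y> = <x, A^* y> gives (Ax)^T y = x^T (A^*) y, i.e. x^T A^T y = x^T (A^*) y. Since this holds for all x, y, we must have A^* = A^T. Therefore
A^* =
[[-3, 2, 1],
 [-3, -3, 0]].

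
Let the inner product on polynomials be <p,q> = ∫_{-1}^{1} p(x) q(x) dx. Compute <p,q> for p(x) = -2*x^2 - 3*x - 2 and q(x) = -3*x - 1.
<p,q> = 34/3

Expand the product: p(x)·q(x) = 6*x^3 + 11*x^2 + 9*x + 2.
∫_{-1}^{1} of each monomial x^k gives [2/(k+1) if k even, 0 if k odd]. Integrating term-by-term (or equivalently evaluating the antiderivative F(x) = 3*x^4/2 + 11*x^3/3 + 9*x^2/2 + 2*x at the endpoints):
  F(1) − F(−1) = 35/3 − (1/3) = 34/3.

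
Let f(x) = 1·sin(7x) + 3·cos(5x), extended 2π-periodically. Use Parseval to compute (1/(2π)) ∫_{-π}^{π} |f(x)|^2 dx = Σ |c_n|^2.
Σ |c_n|^2 = 5

Expand |f|^2 and use orthogonality of {sin(nx), cos(mx)} on [-π, π]:
  ∫_{-π}^{π} sin(nx)^2 dx = π, ∫ cos(mx)^2 dx = π, and cross terms integrate to 0.
So ∫_{-π}^{π} f(x)^2 dx = 1^2 · π + 3^2 · π = (1 + 9)π.
Divide by 2π: (1 + 9)/2 = 5.
By Parseval, this equals Σ |c_n|^2.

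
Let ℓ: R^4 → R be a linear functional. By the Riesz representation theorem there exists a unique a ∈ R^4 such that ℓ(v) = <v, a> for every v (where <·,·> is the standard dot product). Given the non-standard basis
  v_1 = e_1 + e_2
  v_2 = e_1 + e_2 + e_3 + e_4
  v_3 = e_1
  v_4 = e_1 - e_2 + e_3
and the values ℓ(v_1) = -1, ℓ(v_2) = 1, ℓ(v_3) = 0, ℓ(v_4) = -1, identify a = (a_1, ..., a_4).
a = (0, -1, -2, 4)

Write a = (a_1, ..., a_4) in the standard basis. For each basis vector v_i, ℓ(v_i) = <v_i, a> is a linear equation in the a_j's. Collect the n equations into a matrix system V a = ℓ, where row i of V is v_i (expressed in the standard basis). Since V is invertible (lower-triangular with 1s on the diagonal, up to permutation), solve by back-substitution:
  V =
[[1, 1, 0, 0],
 [1, 1, 1, 1],
 [1, 0, 0, 0],
 [1, -1, 1, 0]]
  V a = (-1, 1, 0, -1)
Solving gives a = (0, -1, -2, 4).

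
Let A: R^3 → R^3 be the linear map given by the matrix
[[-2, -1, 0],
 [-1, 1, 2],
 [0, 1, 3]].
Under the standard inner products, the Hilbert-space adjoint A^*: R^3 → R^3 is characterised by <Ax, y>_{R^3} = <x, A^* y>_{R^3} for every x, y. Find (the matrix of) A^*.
A^* = A^T =
[[-2, -1, 0],
 [-1, 1, 1],
 [0, 2, 3]]

For real matrices with standard dot products, the defining identity <Ax, y> = <x, A^* y> gives (Ax)^T y = x^T (A^*) y, i.e. x^T A^T y = x^T (A^*) y. Since this holds for all x, y, we must have A^* = A^T. Therefore
A^* =
[[-2, -1, 0],
 [-1, 1, 1],
 [0, 2, 3]].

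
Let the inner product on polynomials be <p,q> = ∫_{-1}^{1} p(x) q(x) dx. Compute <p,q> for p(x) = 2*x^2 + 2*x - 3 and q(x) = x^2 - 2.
<p,q> = 122/15

Expand the product: p(x)·q(x) = 2*x^4 + 2*x^3 - 7*x^2 - 4*x + 6.
∫_{-1}^{1} of each monomial x^k gives [2/(k+1) if k even, 0 if k odd]. Integrating term-by-term (or equivalently evaluating the antiderivative F(x) = 2*x^5/5 + x^4/2 - 7*x^3/3 - 2*x^2 + 6*x at the endpoints):
  F(1) − F(−1) = 77/30 − (-167/30) = 122/15.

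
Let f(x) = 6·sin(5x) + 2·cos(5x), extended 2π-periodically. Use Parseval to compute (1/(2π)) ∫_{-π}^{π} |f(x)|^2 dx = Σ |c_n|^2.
Σ |c_n|^2 = 20

Expand |f|^2 and use orthogonality of {sin(nx), cos(mx)} on [-π, π]:
  ∫_{-π}^{π} sin(nx)^2 dx = π, ∫ cos(mx)^2 dx = π, and cross terms integrate to 0.
So ∫_{-π}^{π} f(x)^2 dx = 6^2 · π + 2^2 · π = (36 + 4)π.
Divide by 2π: (36 + 4)/2 = 20.
By Parseval, this equals Σ |c_n|^2.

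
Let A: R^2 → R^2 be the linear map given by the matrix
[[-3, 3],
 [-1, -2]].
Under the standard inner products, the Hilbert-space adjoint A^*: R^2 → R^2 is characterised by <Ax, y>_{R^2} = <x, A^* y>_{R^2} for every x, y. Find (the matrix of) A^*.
A^* = A^T =
[[-3, -1],
 [3, -2]]

For real matrices with standard dot products, the defining identity <Ax, y> = <x, A^* y> gives (Ax)^T y = x^T (A^*) y, i.e. x^T A^T y = x^T (A^*) y. Since this holds for all x, y, we must have A^* = A^T. Therefore
A^* =
[[-3, -1],
 [3, -2]].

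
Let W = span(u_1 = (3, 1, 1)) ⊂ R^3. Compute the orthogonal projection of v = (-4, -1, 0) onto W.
proj_W(v) = (-39/11, -13/11, -13/11)

Set up U = [u_1 | ... | u_1] ∈ R^(3×1). The projector onto W = col(U) is P = U (U^T U)^(-1) U^T.
Compute U^T U =
  [11],
and U^T v = (-13).
Solve U^T U · c = U^T v for the coefficients: c = (-13/11). The projection is proj_W(v) = U c.
Check: (v - proj_W(v)) · u_1 = 0  (should be 0).
Result: proj_W(v) = (-39/11, -13/11, -13/11).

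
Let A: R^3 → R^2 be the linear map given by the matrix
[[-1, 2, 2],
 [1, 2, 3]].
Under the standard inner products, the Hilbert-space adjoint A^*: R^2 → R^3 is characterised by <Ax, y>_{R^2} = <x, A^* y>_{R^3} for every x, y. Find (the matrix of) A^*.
A^* = A^T =
[[-1, 1],
 [2, 2],
 [2, 3]]

For real matrices with standard dot products, the defining identity <Ax, y> = <x, A^* y> gives (Ax)^T y = x^T (A^*) y, i.e. x^T A^T y = x^T (A^*) y. Since this holds for all x, y, we must have A^* = A^T. Therefore
A^* =
[[-1, 1],
 [2, 2],
 [2, 3]].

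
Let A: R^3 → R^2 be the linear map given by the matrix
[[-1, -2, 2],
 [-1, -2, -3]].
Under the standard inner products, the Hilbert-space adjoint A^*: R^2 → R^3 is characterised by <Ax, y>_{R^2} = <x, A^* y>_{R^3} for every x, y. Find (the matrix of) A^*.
A^* = A^T =
[[-1, -1],
 [-2, -2],
 [2, -3]]

For real matrices with standard dot products, the defining identity <Ax, y> = <x, A^* y> gives (Ax)^T y = x^T (A^*) y, i.e. x^T A^T y = x^T (A^*) y. Since this holds for all x, y, we must have A^* = A^T. Therefore
A^* =
[[-1, -1],
 [-2, -2],
 [2, -3]].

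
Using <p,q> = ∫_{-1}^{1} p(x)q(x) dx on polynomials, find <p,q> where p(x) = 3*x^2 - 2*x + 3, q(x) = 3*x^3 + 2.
<p,q> = 68/5

Expand the product: p(x)·q(x) = 9*x^5 - 6*x^4 + 9*x^3 + 6*x^2 - 4*x + 6.
∫_{-1}^{1} of each monomial x^k gives [2/(k+1) if k even, 0 if k odd]. Integrating term-by-term (or equivalently evaluating the antiderivative F(x) = 3*x^6/2 - 6*x^5/5 + 9*x^4/4 + 2*x^3 - 2*x^2 + 6*x at the endpoints):
  F(1) − F(−1) = 171/20 − (-101/20) = 68/5.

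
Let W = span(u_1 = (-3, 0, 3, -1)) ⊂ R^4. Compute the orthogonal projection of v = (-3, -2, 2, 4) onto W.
proj_W(v) = (-33/19, 0, 33/19, -11/19)

Set up U = [u_1 | ... | u_1] ∈ R^(4×1). The projector onto W = col(U) is P = U (U^T U)^(-1) U^T.
Compute U^T U =
  [19],
and U^T v = (11).
Solve U^T U · c = U^T v for the coefficients: c = (11/19). The projection is proj_W(v) = U c.
Check: (v - proj_W(v)) · u_1 = 0  (should be 0).
Result: proj_W(v) = (-33/19, 0, 33/19, -11/19).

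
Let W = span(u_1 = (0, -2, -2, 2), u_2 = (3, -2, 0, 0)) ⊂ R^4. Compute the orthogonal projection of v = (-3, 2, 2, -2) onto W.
proj_W(v) = (-81/35, 106/35, 52/35, -52/35)

Set up U = [u_1 | ... | u_2] ∈ R^(4×2). The projector onto W = col(U) is P = U (U^T U)^(-1) U^T.
Compute U^T U =
  [12, 4]
  [4, 13],
and U^T v = (-12, -13).
Solve U^T U · c = U^T v for the coefficients: c = (-26/35, -27/35). The projection is proj_W(v) = U c.
Check: (v - proj_W(v)) · u_1 = 0  (should be 0).
Check: (v - proj_W(v)) · u_2 = 0  (should be 0).
Result: proj_W(v) = (-81/35, 106/35, 52/35, -52/35).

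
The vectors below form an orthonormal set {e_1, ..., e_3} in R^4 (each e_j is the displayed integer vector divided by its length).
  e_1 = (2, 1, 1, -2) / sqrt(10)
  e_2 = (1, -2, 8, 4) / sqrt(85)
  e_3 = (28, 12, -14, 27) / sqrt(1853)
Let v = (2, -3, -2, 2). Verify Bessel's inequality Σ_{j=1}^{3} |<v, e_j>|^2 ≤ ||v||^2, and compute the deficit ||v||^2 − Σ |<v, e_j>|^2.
Σ |<v, e_j>|^2 = 1769/218; ||v||^2 = 21; deficit = 2809/218

Write each e_j = u_j / sqrt(<u_j, u_j>) where u_j is the displayed integer vector. Then <v, e_j> = <v, u_j> / sqrt(<u_j, u_j>), so |<v, e_j>|^2 = <v, u_j>^2 / <u_j, u_j>.
Coefficients: <v, e_1> = -5/sqrt(10), <v, e_2> = 0/sqrt(85), <v, e_3> = 102/sqrt(1853).
Square and sum: Σ |<v, e_j>|^2 = 1769/218.
Compute ||v||^2 = v·v = 21.
Deficit = 21 − 1769/218 = 2809/218 ≥ 0, confirming Bessel's inequality. (The deficit equals ||v − Σ <v,e_j> e_j||^2, the squared distance from v to span{e_j}.)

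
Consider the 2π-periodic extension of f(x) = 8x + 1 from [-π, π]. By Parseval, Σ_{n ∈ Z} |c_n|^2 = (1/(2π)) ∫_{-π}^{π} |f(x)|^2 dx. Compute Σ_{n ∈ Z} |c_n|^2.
Σ |c_n|^2 = 64π^2/3 + 1

Expand and integrate term by term over [-π, π]:
  ∫ (8x)^2 dx = 64·(2π^3/3); ∫ 2·8·(1)·x dx = 0 (odd integrand); ∫ 1^2 dx = 1·2π.
So (1/(2π)) ∫_{-π}^{π} (8x + 1)^2 dx = 64π^2/3 + 1 = 64π^2/3 + 1.
Parseval ⇒ Σ |c_n|^2 = 64π^2/3 + 1.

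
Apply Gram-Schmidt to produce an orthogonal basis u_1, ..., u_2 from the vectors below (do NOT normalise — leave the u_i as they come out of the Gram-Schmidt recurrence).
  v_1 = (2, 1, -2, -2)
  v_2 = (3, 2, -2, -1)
Orthogonal basis:
  u_1 = (2, 1, -2, -2)
  u_2 = (11/13, 12/13, 2/13, 15/13)

Apply the Gram-Schmidt recurrence
  u_1 = v_1
  u_i = v_i − Σ_{j<i} ((v_i · u_j) / (u_j · u_j)) · u_j.

Step by step this gives:
  u_1 = (2, 1, -2, -2)
  u_2 = (11/13, 12/13, 2/13, 15/13)

Orthogonality check:
  u_2 · u_1 = 0 (should be 0)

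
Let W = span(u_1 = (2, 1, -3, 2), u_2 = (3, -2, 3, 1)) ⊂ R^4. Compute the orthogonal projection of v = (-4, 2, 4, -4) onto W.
proj_W(v) = (-382/81, -178/405, 80/27, -1466/405)

Set up U = [u_1 | ... | u_2] ∈ R^(4×2). The projector onto W = col(U) is P = U (U^T U)^(-1) U^T.
Compute U^T U =
  [18, -3]
  [-3, 23],
and U^T v = (-26, -8).
Solve U^T U · c = U^T v for the coefficients: c = (-622/405, -74/135). The projection is proj_W(v) = U c.
Check: (v - proj_W(v)) · u_1 = 0  (should be 0).
Check: (v - proj_W(v)) · u_2 = 0  (should be 0).
Result: proj_W(v) = (-382/81, -178/405, 80/27, -1466/405).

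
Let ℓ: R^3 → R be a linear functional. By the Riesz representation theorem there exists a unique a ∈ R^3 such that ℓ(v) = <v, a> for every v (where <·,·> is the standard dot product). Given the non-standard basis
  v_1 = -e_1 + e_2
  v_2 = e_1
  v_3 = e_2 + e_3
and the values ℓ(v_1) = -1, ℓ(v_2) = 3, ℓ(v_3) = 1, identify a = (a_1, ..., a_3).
a = (3, 2, -1)

Write a = (a_1, ..., a_3) in the standard basis. For each basis vector v_i, ℓ(v_i) = <v_i, a> is a linear equation in the a_j's. Collect the n equations into a matrix system V a = ℓ, where row i of V is v_i (expressed in the standard basis). Since V is invertible (lower-triangular with 1s on the diagonal, up to permutation), solve by back-substitution:
  V =
[[-1, 1, 0],
 [1, 0, 0],
 [0, 1, 1]]
  V a = (-1, 3, 1)
Solving gives a = (3, 2, -1).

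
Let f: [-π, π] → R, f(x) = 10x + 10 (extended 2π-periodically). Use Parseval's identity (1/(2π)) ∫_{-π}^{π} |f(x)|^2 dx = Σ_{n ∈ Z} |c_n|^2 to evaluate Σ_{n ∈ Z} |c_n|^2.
Σ |c_n|^2 = 100π^2/3 + 100

Expand and integrate term by term over [-π, π]:
  ∫ (10x)^2 dx = 100·(2π^3/3); ∫ 2·10·(10)·x dx = 0 (odd integrand); ∫ 10^2 dx = 100·2π.
So (1/(2π)) ∫_{-π}^{π} (10x + 10)^2 dx = 100π^2/3 + 100 = 100π^2/3 + 100.
Parseval ⇒ Σ |c_n|^2 = 100π^2/3 + 100.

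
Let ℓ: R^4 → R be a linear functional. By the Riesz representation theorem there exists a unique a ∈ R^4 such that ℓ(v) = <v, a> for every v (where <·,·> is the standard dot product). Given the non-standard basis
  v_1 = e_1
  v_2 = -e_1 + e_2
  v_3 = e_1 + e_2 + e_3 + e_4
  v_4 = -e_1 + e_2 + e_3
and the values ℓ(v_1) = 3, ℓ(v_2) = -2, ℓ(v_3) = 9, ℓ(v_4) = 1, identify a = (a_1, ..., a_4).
a = (3, 1, 3, 2)

Write a = (a_1, ..., a_4) in the standard basis. For each basis vector v_i, ℓ(v_i) = <v_i, a> is a linear equation in the a_j's. Collect the n equations into a matrix system V a = ℓ, where row i of V is v_i (expressed in the standard basis). Since V is invertible (lower-triangular with 1s on the diagonal, up to permutation), solve by back-substitution:
  V =
[[1, 0, 0, 0],
 [-1, 1, 0, 0],
 [1, 1, 1, 1],
 [-1, 1, 1, 0]]
  V a = (3, -2, 9, 1)
Solving gives a = (3, 1, 3, 2).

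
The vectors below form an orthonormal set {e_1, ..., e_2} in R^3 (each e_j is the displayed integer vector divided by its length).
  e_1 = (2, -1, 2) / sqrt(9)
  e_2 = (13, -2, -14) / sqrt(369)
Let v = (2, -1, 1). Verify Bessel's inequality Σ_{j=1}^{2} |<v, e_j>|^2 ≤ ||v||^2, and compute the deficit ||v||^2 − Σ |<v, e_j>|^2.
Σ |<v, e_j>|^2 = 245/41; ||v||^2 = 6; deficit = 1/41

Write each e_j = u_j / sqrt(<u_j, u_j>) where u_j is the displayed integer vector. Then <v, e_j> = <v, u_j> / sqrt(<u_j, u_j>), so |<v, e_j>|^2 = <v, u_j>^2 / <u_j, u_j>.
Coefficients: <v, e_1> = 7/sqrt(9), <v, e_2> = 14/sqrt(369).
Square and sum: Σ |<v, e_j>|^2 = 245/41.
Compute ||v||^2 = v·v = 6.
Deficit = 6 − 245/41 = 1/41 ≥ 0, confirming Bessel's inequality. (The deficit equals ||v − Σ <v,e_j> e_j||^2, the squared distance from v to span{e_j}.)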